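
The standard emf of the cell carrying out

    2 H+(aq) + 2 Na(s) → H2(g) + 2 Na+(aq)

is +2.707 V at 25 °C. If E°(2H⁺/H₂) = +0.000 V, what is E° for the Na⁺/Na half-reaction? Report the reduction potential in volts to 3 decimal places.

In the reaction as written the 2H⁺/H₂ couple is reduced (cathode) and Na⁺/Na is oxidized (anode), so E°cell = E°(2H⁺/H₂) − E°(Na⁺/Na).
E°(Na⁺/Na) = E°(cathode) − E°cell = +0.000 − (+2.707) = −2.707 V.

−2.707 V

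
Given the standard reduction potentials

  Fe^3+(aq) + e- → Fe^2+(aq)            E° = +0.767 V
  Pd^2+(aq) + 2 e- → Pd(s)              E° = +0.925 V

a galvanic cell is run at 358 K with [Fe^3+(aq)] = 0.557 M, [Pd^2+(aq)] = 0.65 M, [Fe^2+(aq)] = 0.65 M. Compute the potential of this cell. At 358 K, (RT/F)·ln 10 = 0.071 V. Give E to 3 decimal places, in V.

+0.156 V

Since E°(Pd²⁺/Pd) > E°(Fe³⁺/Fe²⁺), Pd²⁺/Pd serves as the cathode.
The standard potential is +0.925 − (+0.767) = +0.158 V and the balanced reaction transfers n = 2 electrons.
For the overall reaction Pd^2+(aq) + 2 Fe^2+(aq) → Pd(s) + 2 Fe^3+(aq), Q = [Fe^3+(aq)]^2 / ([Pd^2+(aq)]·[Fe^2+(aq)]^2) = 1.13, giving log Q = 0.053.
By the Nernst equation, E = +0.158 − (0.071/2)·(0.053) = +0.156 V.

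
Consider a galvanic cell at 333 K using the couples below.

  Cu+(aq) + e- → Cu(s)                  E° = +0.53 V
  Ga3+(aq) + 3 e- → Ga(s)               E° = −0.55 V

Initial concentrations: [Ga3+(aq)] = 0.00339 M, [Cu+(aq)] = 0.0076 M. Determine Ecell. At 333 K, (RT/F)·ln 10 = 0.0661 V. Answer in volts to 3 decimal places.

+0.994 V

Since E°(Cu⁺/Cu) > E°(Ga³⁺/Ga), Cu⁺/Cu serves as the cathode.
The standard potential is +0.53 − (−0.55) = +1.08 V and the balanced reaction transfers n = 3 electrons.
The balanced reaction is 3 Cu+(aq) + Ga(s) → 3 Cu(s) + Ga3+(aq), so Q = [Ga3+(aq)] / [Cu+(aq)]^3 = 7.72×10^3 and log Q = 3.888.
E = E° − (0.0661/n)·log Q = +1.08 − (0.0661/3)(3.888) = +0.994 V.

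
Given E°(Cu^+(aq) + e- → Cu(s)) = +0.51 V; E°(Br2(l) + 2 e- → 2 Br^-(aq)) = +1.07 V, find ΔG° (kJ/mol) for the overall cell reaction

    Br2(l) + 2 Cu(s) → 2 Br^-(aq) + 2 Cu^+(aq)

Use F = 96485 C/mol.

−108 kJ/mol

In the reaction as written Br2(l) is reduced, so the Br₂/Br⁻ couple is the cathode and Cu⁺/Cu is the anode.
E°cell = +1.07 − (+0.51) = +0.56 V; balancing electrons gives n = 2.
ΔG° = −nFE°cell = −(2)(96485)(+0.56) J/mol = −108 kJ/mol.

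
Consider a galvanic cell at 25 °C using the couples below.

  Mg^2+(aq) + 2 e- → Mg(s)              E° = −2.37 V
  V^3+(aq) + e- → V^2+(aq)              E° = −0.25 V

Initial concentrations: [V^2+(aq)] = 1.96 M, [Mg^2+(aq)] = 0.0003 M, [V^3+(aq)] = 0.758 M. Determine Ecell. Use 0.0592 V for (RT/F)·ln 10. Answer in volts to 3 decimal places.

The V³⁺/V²⁺ couple has the more positive E°, so it is the cathode; Mg²⁺/Mg is the anode.
The standard potential is −0.25 − (−2.37) = +2.12 V and the balanced reaction transfers n = 2 electrons.
For the overall reaction 2 V^3+(aq) + Mg(s) → 2 V^2+(aq) + Mg^2+(aq), Q = ([V^2+(aq)]^2·[Mg^2+(aq)]) / [V^3+(aq)]^2 = 0.00201, giving log Q = −2.698.
E = E° − (0.0592/n)·log Q = +2.12 − (0.0592/2)(−2.698) = +2.200 V.

+2.200 V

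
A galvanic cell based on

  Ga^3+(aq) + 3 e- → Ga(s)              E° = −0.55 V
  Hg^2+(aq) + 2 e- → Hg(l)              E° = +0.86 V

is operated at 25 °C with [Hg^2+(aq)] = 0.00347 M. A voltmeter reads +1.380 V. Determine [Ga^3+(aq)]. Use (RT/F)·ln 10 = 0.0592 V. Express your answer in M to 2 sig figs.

With Hg²⁺/Hg at the cathode and Ga³⁺/Ga at the anode, E°cell = +0.86 − (−0.55) = +1.41 V (n = 6).
From the Nernst equation, log Q = n(E° − E)/0.0592 = 6·(+1.41 − (+1.380))/0.0592 = 3.041.
The balanced reaction is 3 Hg^2+(aq) + 2 Ga(s) → 3 Hg(l) + 2 Ga^3+(aq), so Q = [Ga^3+(aq)]^2 / [Hg^2+(aq)]^3.
Substituting the known concentrations and solving, log [Ga^3+(aq)] = −2.169 and [Ga^3+(aq)] = 0.0068 M.

0.0068 M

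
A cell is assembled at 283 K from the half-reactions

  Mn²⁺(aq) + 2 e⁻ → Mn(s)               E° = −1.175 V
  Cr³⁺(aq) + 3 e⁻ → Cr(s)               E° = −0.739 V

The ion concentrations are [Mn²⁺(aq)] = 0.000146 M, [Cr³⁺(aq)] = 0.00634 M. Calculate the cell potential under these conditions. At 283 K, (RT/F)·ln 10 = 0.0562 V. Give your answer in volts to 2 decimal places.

+0.50 V

The Cr³⁺/Cr couple has the more positive E°, so it is the cathode; Mn²⁺/Mn is the anode.
The standard potential is −0.739 − (−1.175) = +0.436 V and the balanced reaction transfers n = 6 electrons.
Balancing gives 2 Cr³⁺(aq) + 3 Mn(s) → 2 Cr(s) + 3 Mn²⁺(aq); hence Q = [Mn²⁺(aq)]^3 / [Cr³⁺(aq)]^2 = 7.74×10^−8 (log Q = −7.111).
E = E° − (0.0562/n)·log Q = +0.436 − (0.0562/6)(−7.111) = +0.50 V.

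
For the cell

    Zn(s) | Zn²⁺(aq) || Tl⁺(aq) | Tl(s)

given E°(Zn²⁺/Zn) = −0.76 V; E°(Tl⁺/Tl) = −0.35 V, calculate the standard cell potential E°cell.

By convention the left-hand electrode in cell notation is the anode (oxidation) and the right-hand electrode is the cathode (reduction).
E°cell = E°(right) − E°(left) = −0.35 − (−0.76) = +0.41 V.

+0.41 V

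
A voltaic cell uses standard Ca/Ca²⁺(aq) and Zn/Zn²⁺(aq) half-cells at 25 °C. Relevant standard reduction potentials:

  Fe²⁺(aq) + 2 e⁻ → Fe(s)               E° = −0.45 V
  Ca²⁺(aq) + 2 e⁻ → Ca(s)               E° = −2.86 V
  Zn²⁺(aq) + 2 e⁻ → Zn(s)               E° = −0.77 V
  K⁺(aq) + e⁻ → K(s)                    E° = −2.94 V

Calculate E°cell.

The Zn²⁺/Zn couple has the higher E°, so Zn ion is reduced (cathode) and Ca is oxidized (anode).
E°cell = E°(cathode) − E°(anode) = −0.77 − (−2.86) = +2.09 V.

+2.09 V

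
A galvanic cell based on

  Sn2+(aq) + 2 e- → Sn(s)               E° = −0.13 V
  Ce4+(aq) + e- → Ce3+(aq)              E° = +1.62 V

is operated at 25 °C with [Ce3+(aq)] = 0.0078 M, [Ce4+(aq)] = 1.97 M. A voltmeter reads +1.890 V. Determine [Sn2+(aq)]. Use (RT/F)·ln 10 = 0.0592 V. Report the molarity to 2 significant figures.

Ce⁴⁺/Ce³⁺ is the cathode (higher E°); E°cell = +1.62 − (−0.13) = +1.75 V with n = 2.
From the Nernst equation, log Q = n(E° − E)/0.0592 = 2·(+1.75 − (+1.890))/0.0592 = −4.730.
The balanced reaction is 2 Ce4+(aq) + Sn(s) → 2 Ce3+(aq) + Sn2+(aq), so Q = ([Ce3+(aq)]^2·[Sn2+(aq)]) / [Ce4+(aq)]^2.
Substituting the known concentrations and solving, log [Sn2+(aq)] = 0.075 and [Sn2+(aq)] = 1.2 M.

1.2 M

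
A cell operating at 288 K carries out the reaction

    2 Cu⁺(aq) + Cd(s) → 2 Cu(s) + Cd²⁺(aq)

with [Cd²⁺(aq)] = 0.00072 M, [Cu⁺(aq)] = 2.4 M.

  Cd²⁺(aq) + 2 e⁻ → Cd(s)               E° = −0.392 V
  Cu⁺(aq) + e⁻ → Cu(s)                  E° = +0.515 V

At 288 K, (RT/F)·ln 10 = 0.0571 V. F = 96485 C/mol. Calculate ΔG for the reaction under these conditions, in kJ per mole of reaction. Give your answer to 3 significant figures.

−197 kJ/mol

With Cu⁺/Cu reduced at the cathode, E°cell = +0.515 − (−0.392) = +0.907 V and n = 2.
The reaction quotient is [Cd²⁺(aq)] / [Cu⁺(aq)]^2 = 0.000125; by Nernst, E = +0.907 − (0.0571/2)(−3.903) = +1.0184 V.
ΔG = −nFE = −(2)(96485)(+1.0184) J/mol = −197 kJ/mol.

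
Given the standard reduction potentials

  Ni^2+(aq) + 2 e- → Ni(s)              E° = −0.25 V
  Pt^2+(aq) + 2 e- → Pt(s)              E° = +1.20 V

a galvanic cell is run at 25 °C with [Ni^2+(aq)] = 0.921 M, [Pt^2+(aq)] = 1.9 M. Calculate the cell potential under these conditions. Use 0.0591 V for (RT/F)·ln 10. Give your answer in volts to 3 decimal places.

Pt²⁺/Pt is reduced (cathode, E° = +1.20 V) and Ni²⁺/Ni is oxidized (anode).
E°cell = E°cat − E°an = +1.20 − (−0.25) = +1.45 V; n = 2.
Balancing gives Pt^2+(aq) + Ni(s) → Pt(s) + Ni^2+(aq); hence Q = [Ni^2+(aq)] / [Pt^2+(aq)] = 0.485 (log Q = −0.314).
By the Nernst equation, E = +1.45 − (0.0591/2)·(−0.314) = +1.459 V.

+1.459 V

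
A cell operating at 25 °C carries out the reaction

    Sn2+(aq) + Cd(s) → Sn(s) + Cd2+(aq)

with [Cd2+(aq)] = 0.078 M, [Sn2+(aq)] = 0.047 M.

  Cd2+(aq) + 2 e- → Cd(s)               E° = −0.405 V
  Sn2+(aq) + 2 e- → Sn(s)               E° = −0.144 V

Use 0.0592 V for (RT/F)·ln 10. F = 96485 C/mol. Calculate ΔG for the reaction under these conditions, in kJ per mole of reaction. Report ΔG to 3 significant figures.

−49.1 kJ/mol

With Sn²⁺/Sn reduced at the cathode, E°cell = −0.144 − (−0.405) = +0.261 V and n = 2.
Q = [Cd2+(aq)] / [Sn2+(aq)] = 1.66, so log Q = 0.220 and E = +0.261 − (0.0592/2)(0.220) = +0.2545 V.
ΔG = −nFE = −(2)(96485)(+0.2545) J/mol = −49.1 kJ/mol.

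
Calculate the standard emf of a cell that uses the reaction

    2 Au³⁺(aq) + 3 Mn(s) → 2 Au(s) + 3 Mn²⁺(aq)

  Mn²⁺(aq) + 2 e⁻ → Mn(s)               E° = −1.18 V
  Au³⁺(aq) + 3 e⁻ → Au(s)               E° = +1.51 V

+2.69 V

Au³⁺(aq) gains electrons, so the Au³⁺/Au couple is the cathode; the Mn²⁺/Mn couple is the anode.
E°cell = E°(cathode) − E°(anode) = +1.51 − (−1.18) = +2.69 V.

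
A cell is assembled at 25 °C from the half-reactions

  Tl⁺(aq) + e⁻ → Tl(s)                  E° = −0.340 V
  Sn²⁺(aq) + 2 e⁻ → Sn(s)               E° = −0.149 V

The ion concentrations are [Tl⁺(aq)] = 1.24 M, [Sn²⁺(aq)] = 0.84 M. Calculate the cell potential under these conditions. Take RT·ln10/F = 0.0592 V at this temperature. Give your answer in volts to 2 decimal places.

+0.18 V

Since E°(Sn²⁺/Sn) > E°(Tl⁺/Tl), Sn²⁺/Sn serves as the cathode.
E°cell = −0.149 − (−0.340) = +0.191 V, with n = 2 electrons transferred.
For the overall reaction Sn²⁺(aq) + 2 Tl(s) → Sn(s) + 2 Tl⁺(aq), Q = [Tl⁺(aq)]^2 / [Sn²⁺(aq)] = 1.83, giving log Q = 0.263.
By the Nernst equation, E = +0.191 − (0.0592/2)·(0.263) = +0.18 V.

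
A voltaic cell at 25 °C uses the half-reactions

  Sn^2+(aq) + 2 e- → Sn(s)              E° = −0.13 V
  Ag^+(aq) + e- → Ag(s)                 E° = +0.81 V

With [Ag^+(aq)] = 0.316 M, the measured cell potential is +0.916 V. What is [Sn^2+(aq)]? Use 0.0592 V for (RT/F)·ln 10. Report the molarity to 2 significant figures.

0.65 M

The Ag⁺/Ag couple has the larger reduction potential, so it is the cathode: E°cell = +0.81 − (−0.13) = +0.94 V and n = 2.
Rearranging E = E° − (0.0592/n)·log Q gives log Q = 2(+0.94 − (+0.916))/0.0592 = 0.811.
For 2 Ag^+(aq) + Sn(s) → 2 Ag(s) + Sn^2+(aq), the reaction quotient is Q = [Sn^2+(aq)] / [Ag^+(aq)]^2.
Solving for the unknown gives log [Sn^2+(aq)] = −0.190, so [Sn^2+(aq)] ≈ 0.65 M.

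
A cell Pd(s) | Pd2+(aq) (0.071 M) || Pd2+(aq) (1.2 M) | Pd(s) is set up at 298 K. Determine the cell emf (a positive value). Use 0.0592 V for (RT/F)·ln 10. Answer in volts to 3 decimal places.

0.036 V

For a concentration cell E°cell = 0, since both electrodes use the same couple.
The compartment with the higher Pd2+(aq) concentration (1.2 M) acts as the cathode; ions are reduced there and produced at the dilute (0.071 M) anode.
With n = 2, Ecell = −(0.0592/2)·log([dilute]/[conc]) = −(0.0592/2)·log(0.071/1.2) = +0.036 V.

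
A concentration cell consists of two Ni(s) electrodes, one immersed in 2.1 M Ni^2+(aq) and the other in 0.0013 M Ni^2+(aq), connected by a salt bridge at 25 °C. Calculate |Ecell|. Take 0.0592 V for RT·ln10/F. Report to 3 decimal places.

For a concentration cell E°cell = 0, since both electrodes use the same couple.
The compartment with the higher Ni^2+(aq) concentration (2.1 M) acts as the cathode; ions are reduced there and produced at the dilute (0.0013 M) anode.
With n = 2, Ecell = −(0.0592/2)·log([dilute]/[conc]) = −(0.0592/2)·log(0.0013/2.1) = +0.095 V.

0.095 V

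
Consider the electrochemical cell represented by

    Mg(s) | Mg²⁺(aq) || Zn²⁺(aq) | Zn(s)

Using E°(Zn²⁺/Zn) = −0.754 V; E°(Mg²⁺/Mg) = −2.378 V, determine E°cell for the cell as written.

+1.624 V

By convention the left-hand electrode in cell notation is the anode (oxidation) and the right-hand electrode is the cathode (reduction).
E°cell = E°(right) − E°(left) = −0.754 − (−2.378) = +1.624 V.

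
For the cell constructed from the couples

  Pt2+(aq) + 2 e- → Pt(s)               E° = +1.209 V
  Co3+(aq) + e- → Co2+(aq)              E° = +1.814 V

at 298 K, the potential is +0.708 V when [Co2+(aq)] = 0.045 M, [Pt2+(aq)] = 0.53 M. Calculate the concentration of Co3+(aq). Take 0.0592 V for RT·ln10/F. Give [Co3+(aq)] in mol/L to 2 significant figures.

The Co³⁺/Co²⁺ couple has the larger reduction potential, so it is the cathode: E°cell = +1.814 − (+1.209) = +0.605 V and n = 2.
Since E = E° − (0.0592/n)·log Q, log Q = n(E° − E)/0.0592 = −3.480.
For 2 Co3+(aq) + Pt(s) → 2 Co2+(aq) + Pt2+(aq), the reaction quotient is Q = ([Co2+(aq)]^2·[Pt2+(aq)]) / [Co3+(aq)]^2.
Isolating [Co3+(aq)] in Q = 10^{−3.480} yields log [Co3+(aq)] = 0.255, i.e. 1.8 M.

1.8 M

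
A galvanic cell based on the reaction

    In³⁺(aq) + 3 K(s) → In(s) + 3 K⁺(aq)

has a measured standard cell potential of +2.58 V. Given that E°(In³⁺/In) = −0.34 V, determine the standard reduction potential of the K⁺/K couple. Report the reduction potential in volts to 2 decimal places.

−2.92 V

In the reaction as written the In³⁺/In couple is reduced (cathode) and K⁺/K is oxidized (anode), so E°cell = E°(In³⁺/In) − E°(K⁺/K).
E°(K⁺/K) = E°(cathode) − E°cell = −0.34 − (+2.58) = −2.92 V.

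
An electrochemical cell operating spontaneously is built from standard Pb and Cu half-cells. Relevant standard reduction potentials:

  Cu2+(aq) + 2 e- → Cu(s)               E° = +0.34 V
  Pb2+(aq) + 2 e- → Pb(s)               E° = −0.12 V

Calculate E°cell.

+0.46 V

The Cu²⁺/Cu couple has the higher E°, so Cu ion is reduced (cathode) and Pb is oxidized (anode).
E°cell = E°(cathode) − E°(anode) = +0.34 − (−0.12) = +0.46 V.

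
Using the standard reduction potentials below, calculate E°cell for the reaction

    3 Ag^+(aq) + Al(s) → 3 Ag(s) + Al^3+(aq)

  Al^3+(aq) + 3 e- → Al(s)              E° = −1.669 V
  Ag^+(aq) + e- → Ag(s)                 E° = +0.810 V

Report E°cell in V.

+2.479 V

Ag^+(aq) gains electrons, so the Ag⁺/Ag couple is the cathode; the Al³⁺/Al couple is the anode.
E°cell = E°(cathode) − E°(anode) = +0.810 − (−1.669) = +2.479 V.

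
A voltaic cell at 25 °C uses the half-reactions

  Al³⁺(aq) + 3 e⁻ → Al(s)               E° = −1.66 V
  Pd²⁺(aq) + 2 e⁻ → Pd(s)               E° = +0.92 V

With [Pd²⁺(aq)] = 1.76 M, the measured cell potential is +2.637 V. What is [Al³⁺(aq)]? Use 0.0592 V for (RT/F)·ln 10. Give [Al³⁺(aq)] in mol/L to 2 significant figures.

0.0030 M

With Pd²⁺/Pd at the cathode and Al³⁺/Al at the anode, E°cell = +0.92 − (−1.66) = +2.58 V (n = 6).
Since E = E° − (0.0592/n)·log Q, log Q = n(E° − E)/0.0592 = −5.777.
For 3 Pd²⁺(aq) + 2 Al(s) → 3 Pd(s) + 2 Al³⁺(aq), the reaction quotient is Q = [Al³⁺(aq)]^2 / [Pd²⁺(aq)]^3.
Isolating [Al³⁺(aq)] in Q = 10^{−5.777} yields log [Al³⁺(aq)] = −2.520, i.e. 0.0030 M.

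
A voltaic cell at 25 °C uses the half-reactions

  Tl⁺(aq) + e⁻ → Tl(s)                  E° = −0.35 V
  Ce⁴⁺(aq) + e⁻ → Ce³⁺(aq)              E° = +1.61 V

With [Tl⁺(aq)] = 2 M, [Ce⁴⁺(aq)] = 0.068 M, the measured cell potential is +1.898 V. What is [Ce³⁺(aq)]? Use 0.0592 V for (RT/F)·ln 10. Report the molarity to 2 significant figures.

0.38 M

With Ce⁴⁺/Ce³⁺ at the cathode and Tl⁺/Tl at the anode, E°cell = +1.61 − (−0.35) = +1.96 V (n = 1).
Rearranging E = E° − (0.0592/n)·log Q gives log Q = 1(+1.96 − (+1.898))/0.0592 = 1.047.
For Ce⁴⁺(aq) + Tl(s) → Ce³⁺(aq) + Tl⁺(aq), the reaction quotient is Q = ([Ce³⁺(aq)]·[Tl⁺(aq)]) / [Ce⁴⁺(aq)].
Solving for the unknown gives log [Ce³⁺(aq)] = −0.422, so [Ce³⁺(aq)] ≈ 0.38 M.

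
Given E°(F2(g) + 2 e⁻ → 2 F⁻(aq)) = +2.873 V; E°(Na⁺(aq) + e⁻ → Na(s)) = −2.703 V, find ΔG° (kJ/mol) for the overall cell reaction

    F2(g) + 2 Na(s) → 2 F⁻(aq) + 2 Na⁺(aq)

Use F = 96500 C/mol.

−1076 kJ/mol

In the reaction as written F2(g) is reduced, so the F₂/F⁻ couple is the cathode and Na⁺/Na is the anode.
E°cell = +2.873 − (−2.703) = +5.576 V; balancing electrons gives n = 2.
ΔG° = −nFE°cell = −(2)(96500)(+5.576) J/mol = −1076 kJ/mol.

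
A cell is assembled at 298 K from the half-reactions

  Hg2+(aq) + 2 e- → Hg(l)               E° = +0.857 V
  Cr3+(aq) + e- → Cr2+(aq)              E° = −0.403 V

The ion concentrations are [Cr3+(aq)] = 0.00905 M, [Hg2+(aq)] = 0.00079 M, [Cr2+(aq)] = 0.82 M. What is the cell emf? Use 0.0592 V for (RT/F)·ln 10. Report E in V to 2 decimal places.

+1.28 V

The Hg²⁺/Hg couple has the more positive E°, so it is the cathode; Cr³⁺/Cr²⁺ is the anode.
E°cell = +0.857 − (−0.403) = +1.260 V, with n = 2 electrons transferred.
For the overall reaction Hg2+(aq) + 2 Cr2+(aq) → Hg(l) + 2 Cr3+(aq), Q = [Cr3+(aq)]^2 / ([Hg2+(aq)]·[Cr2+(aq)]^2) = 0.154, giving log Q = −0.812.
E = E° − (0.0592/n)·log Q = +1.260 − (0.0592/2)(−0.812) = +1.28 V.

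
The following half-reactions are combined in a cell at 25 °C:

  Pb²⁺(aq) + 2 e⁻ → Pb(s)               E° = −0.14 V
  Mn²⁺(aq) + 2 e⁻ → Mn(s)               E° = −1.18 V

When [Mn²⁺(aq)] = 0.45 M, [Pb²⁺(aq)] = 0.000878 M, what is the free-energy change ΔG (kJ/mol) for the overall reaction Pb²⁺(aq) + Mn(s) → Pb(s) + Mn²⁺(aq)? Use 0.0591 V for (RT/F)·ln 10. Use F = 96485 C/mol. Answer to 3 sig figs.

With Pb²⁺/Pb reduced at the cathode, E°cell = −0.14 − (−1.18) = +1.04 V and n = 2.
The reaction quotient is [Mn²⁺(aq)] / [Pb²⁺(aq)] = 513; by Nernst, E = +1.04 − (0.0591/2)(2.710) = +0.9599 V.
Then ΔG = −nFE = −2 × 96485 × +0.9599 J/mol = −185 kJ/mol.

−185 kJ/mol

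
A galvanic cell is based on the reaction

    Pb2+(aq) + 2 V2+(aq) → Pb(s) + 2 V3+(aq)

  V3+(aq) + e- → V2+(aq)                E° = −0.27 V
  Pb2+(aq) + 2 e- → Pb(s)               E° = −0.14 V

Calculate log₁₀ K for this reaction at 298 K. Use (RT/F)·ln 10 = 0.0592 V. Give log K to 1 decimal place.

log K = 4.4

The Pb²⁺/Pb couple is reduced (cathode); E°cell = −0.14 − (−0.27) = +0.13 V with n = 2.
At equilibrium E = 0, so log K = nE°cell / 0.0592 = (2)(+0.13) / 0.0592 = 4.4.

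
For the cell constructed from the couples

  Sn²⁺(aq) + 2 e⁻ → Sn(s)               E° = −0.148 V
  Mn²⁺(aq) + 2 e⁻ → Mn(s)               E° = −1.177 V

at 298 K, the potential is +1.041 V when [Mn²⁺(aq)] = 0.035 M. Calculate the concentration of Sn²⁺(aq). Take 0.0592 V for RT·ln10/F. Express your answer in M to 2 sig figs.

0.089 M

Sn²⁺/Sn is the cathode (higher E°); E°cell = −0.148 − (−1.177) = +1.029 V with n = 2.
Rearranging E = E° − (0.0592/n)·log Q gives log Q = 2(+1.029 − (+1.041))/0.0592 = −0.405.
For Sn²⁺(aq) + Mn(s) → Sn(s) + Mn²⁺(aq), the reaction quotient is Q = [Mn²⁺(aq)] / [Sn²⁺(aq)].
Isolating [Sn²⁺(aq)] in Q = 10^{−0.405} yields log [Sn²⁺(aq)] = −1.051, i.e. 0.089 M.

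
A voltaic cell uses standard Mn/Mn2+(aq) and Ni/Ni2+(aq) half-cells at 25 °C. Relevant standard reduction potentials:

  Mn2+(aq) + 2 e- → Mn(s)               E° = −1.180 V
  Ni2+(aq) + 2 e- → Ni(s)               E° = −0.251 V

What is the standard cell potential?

+0.929 V

The Ni²⁺/Ni couple has the higher E°, so Ni ion is reduced (cathode) and Mn is oxidized (anode).
E°cell = E°(cathode) − E°(anode) = −0.251 − (−1.180) = +0.929 V.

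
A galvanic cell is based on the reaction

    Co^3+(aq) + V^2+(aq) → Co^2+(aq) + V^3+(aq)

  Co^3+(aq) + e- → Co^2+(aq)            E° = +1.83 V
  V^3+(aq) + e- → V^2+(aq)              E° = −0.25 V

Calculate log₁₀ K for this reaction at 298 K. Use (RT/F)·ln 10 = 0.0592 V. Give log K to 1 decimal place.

log K = 35.1

The Co³⁺/Co²⁺ couple is reduced (cathode); E°cell = +1.83 − (−0.25) = +2.08 V with n = 1.
At equilibrium E = 0, so log K = nE°cell / 0.0592 = (1)(+2.08) / 0.0592 = 35.1.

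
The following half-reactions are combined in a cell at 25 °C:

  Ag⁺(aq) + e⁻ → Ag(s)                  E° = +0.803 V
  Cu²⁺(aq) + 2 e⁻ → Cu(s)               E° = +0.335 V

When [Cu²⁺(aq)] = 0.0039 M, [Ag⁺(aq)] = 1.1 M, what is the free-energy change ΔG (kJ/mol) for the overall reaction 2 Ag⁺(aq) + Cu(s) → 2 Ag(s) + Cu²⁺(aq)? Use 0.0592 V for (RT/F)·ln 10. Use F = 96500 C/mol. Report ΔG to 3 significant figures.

−105 kJ/mol

With Ag⁺/Ag reduced at the cathode, E°cell = +0.803 − (+0.335) = +0.468 V and n = 2.
Here Q = [Cu²⁺(aq)] / [Ag⁺(aq)]^2 = 0.00322 (log Q = −2.492), giving E = +0.468 − (0.0592/2)·(−2.492) = +0.5418 V.
Finally ΔG = −nFE = −(2)(96500 C/mol)(+0.5418 V) = −105 kJ/mol.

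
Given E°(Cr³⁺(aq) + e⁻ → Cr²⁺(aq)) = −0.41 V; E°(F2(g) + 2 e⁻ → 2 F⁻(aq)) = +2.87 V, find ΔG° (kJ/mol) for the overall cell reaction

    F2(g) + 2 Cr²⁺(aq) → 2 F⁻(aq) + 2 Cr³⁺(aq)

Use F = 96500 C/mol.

In the reaction as written F2(g) is reduced, so the F₂/F⁻ couple is the cathode and Cr³⁺/Cr²⁺ is the anode.
E°cell = +2.87 − (−0.41) = +3.28 V; balancing electrons gives n = 2.
ΔG° = −nFE°cell = −(2)(96500)(+3.28) J/mol = −633 kJ/mol.

−633 kJ/mol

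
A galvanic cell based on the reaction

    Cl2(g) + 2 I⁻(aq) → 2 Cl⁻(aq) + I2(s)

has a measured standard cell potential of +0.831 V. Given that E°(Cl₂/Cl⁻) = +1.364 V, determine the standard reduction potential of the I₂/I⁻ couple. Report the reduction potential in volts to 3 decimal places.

+0.533 V

In the reaction as written the Cl₂/Cl⁻ couple is reduced (cathode) and I₂/I⁻ is oxidized (anode), so E°cell = E°(Cl₂/Cl⁻) − E°(I₂/I⁻).
E°(I₂/I⁻) = E°(cathode) − E°cell = +1.364 − (+0.831) = +0.533 V.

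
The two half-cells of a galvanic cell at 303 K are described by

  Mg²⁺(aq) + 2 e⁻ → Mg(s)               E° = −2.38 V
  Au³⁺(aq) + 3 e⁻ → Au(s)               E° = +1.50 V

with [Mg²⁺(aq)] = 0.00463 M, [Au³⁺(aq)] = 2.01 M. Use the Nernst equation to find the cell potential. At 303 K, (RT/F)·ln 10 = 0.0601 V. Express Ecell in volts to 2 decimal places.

Since E°(Au³⁺/Au) > E°(Mg²⁺/Mg), Au³⁺/Au serves as the cathode.
The standard potential is +1.50 − (−2.38) = +3.88 V and the balanced reaction transfers n = 6 electrons.
For the overall reaction 2 Au³⁺(aq) + 3 Mg(s) → 2 Au(s) + 3 Mg²⁺(aq), Q = [Mg²⁺(aq)]^3 / [Au³⁺(aq)]^2 = 2.46×10^−8, giving log Q = −7.610.
By the Nernst equation, E = +3.88 − (0.0601/6)·(−7.610) = +3.96 V.

+3.96 V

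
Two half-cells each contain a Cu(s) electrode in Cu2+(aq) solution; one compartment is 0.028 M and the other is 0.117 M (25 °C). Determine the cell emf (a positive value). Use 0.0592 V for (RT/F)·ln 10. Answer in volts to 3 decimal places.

0.018 V

For a concentration cell E°cell = 0, since both electrodes use the same couple.
The compartment with the higher Cu2+(aq) concentration (0.117 M) acts as the cathode; ions are reduced there and produced at the dilute (0.028 M) anode.
With n = 2, Ecell = −(0.0592/2)·log([dilute]/[conc]) = −(0.0592/2)·log(0.028/0.117) = +0.018 V.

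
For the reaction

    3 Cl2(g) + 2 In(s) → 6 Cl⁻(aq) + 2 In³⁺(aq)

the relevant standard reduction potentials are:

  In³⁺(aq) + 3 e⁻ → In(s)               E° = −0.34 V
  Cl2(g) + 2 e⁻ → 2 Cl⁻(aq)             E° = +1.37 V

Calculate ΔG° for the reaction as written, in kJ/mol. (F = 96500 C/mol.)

−990 kJ/mol

In the reaction as written Cl2(g) is reduced, so the Cl₂/Cl⁻ couple is the cathode and In³⁺/In is the anode.
E°cell = +1.37 − (−0.34) = +1.71 V; balancing electrons gives n = 6.
ΔG° = −nFE°cell = −(6)(96500)(+1.71) J/mol = −990 kJ/mol.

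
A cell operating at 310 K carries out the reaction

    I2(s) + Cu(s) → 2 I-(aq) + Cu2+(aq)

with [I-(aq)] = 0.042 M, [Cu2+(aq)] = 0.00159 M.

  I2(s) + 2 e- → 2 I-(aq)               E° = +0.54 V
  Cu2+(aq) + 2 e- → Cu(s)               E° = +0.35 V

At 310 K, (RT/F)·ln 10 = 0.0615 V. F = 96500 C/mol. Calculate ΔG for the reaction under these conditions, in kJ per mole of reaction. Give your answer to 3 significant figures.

−69.6 kJ/mol

E°cell = +0.54 − (+0.35) = +0.19 V; the balanced reaction transfers n = 2 electrons.
Here Q = [I-(aq)]^2·[Cu2+(aq)] = 2.8×10^−6 (log Q = −5.552), giving E = +0.19 − (0.0615/2)·(−5.552) = +0.3607 V.
Finally ΔG = −nFE = −(2)(96500 C/mol)(+0.3607 V) = −69.6 kJ/mol.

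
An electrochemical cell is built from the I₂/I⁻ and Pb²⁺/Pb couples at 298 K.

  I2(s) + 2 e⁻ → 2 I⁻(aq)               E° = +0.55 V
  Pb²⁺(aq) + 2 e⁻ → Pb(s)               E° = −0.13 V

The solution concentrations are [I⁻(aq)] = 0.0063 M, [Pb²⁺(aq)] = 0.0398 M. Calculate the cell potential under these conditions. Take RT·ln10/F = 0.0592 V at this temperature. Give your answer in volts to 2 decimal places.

+0.85 V

Since E°(I₂/I⁻) > E°(Pb²⁺/Pb), I₂/I⁻ serves as the cathode.
The standard potential is +0.55 − (−0.13) = +0.68 V and the balanced reaction transfers n = 2 electrons.
For the overall reaction I2(s) + Pb(s) → 2 I⁻(aq) + Pb²⁺(aq), Q = [I⁻(aq)]^2·[Pb²⁺(aq)] = 1.58×10^−6, giving log Q = −5.801.
E = E° − (0.0592/n)·log Q = +0.68 − (0.0592/2)(−5.801) = +0.85 V.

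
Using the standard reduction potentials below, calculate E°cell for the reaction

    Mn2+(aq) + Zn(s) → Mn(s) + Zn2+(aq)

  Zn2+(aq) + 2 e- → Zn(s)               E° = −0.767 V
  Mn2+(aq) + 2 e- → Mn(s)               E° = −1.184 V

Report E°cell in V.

−0.417 V

Mn2+(aq) gains electrons, so the Mn²⁺/Mn couple is the cathode; the Zn²⁺/Zn couple is the anode.
E°cell = E°(cathode) − E°(anode) = −1.184 − (−0.767) = −0.417 V.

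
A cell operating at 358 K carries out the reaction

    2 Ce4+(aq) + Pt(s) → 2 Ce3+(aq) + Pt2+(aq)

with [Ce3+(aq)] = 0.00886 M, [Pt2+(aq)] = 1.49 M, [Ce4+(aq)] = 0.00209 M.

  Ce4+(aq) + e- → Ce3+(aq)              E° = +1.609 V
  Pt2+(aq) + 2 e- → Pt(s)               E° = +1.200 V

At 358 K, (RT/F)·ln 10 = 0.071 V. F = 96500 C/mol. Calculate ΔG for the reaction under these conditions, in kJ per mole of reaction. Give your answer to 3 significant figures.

E°cell = +1.609 − (+1.200) = +0.409 V; the balanced reaction transfers n = 2 electrons.
The reaction quotient is ([Ce3+(aq)]^2·[Pt2+(aq)]) / [Ce4+(aq)]^2 = 26.8; by Nernst, E = +0.409 − (0.071/2)(1.428) = +0.3583 V.
Then ΔG = −nFE = −2 × 96500 × +0.3583 J/mol = −69.2 kJ/mol.

−69.2 kJ/mol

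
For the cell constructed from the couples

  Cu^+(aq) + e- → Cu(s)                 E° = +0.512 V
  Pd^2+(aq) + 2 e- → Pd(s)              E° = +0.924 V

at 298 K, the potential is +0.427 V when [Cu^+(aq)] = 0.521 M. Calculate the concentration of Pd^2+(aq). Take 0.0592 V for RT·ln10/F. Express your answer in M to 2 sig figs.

Pd²⁺/Pd is the cathode (higher E°); E°cell = +0.924 − (+0.512) = +0.412 V with n = 2.
From the Nernst equation, log Q = n(E° − E)/0.0592 = 2·(+0.412 − (+0.427))/0.0592 = −0.507.
For Pd^2+(aq) + 2 Cu(s) → Pd(s) + 2 Cu^+(aq), the reaction quotient is Q = [Cu^+(aq)]^2 / [Pd^2+(aq)].
Substituting the known concentrations and solving, log [Pd^2+(aq)] = −0.059 and [Pd^2+(aq)] = 0.87 M.

0.87 M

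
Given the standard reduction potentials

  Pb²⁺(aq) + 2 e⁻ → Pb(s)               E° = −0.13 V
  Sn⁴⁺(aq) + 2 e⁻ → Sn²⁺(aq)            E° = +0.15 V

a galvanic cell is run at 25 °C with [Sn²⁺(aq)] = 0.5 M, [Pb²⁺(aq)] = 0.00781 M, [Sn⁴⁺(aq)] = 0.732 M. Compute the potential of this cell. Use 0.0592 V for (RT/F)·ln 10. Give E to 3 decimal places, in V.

Since E°(Sn⁴⁺/Sn²⁺) > E°(Pb²⁺/Pb), Sn⁴⁺/Sn²⁺ serves as the cathode.
E°cell = +0.15 − (−0.13) = +0.28 V, with n = 2 electrons transferred.
Balancing gives Sn⁴⁺(aq) + Pb(s) → Sn²⁺(aq) + Pb²⁺(aq); hence Q = ([Sn²⁺(aq)]·[Pb²⁺(aq)]) / [Sn⁴⁺(aq)] = 0.00533 (log Q = −2.273).
By the Nernst equation, E = +0.28 − (0.0592/2)·(−2.273) = +0.347 V.

+0.347 V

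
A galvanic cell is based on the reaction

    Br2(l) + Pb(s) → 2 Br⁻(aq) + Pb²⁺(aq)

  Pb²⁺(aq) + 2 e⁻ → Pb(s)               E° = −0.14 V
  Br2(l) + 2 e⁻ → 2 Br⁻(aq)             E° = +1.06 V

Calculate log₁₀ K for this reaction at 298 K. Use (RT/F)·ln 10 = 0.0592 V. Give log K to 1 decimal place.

The Br₂/Br⁻ couple is reduced (cathode); E°cell = +1.06 − (−0.14) = +1.20 V with n = 2.
At equilibrium E = 0, so log K = nE°cell / 0.0592 = (2)(+1.20) / 0.0592 = 40.5.

log K = 40.5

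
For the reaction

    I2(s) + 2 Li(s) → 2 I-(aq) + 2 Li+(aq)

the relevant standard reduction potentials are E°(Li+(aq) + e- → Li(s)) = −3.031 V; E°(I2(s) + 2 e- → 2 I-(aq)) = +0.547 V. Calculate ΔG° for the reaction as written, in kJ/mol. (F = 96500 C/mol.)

In the reaction as written I2(s) is reduced, so the I₂/I⁻ couple is the cathode and Li⁺/Li is the anode.
E°cell = +0.547 − (−3.031) = +3.578 V; balancing electrons gives n = 2.
ΔG° = −nFE°cell = −(2)(96500)(+3.578) J/mol = −691 kJ/mol.

−691 kJ/mol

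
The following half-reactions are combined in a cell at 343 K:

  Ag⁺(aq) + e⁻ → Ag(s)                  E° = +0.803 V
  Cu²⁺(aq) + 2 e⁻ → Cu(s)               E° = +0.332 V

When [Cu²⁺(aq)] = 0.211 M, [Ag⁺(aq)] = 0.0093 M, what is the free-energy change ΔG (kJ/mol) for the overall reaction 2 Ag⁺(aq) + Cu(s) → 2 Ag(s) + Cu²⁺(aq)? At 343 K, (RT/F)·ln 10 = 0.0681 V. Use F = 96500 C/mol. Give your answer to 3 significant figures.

E°cell = +0.803 − (+0.332) = +0.471 V; the balanced reaction transfers n = 2 electrons.
Here Q = [Cu²⁺(aq)] / [Ag⁺(aq)]^2 = 2.44×10^3 (log Q = 3.387), giving E = +0.471 − (0.0681/2)·(3.387) = +0.3557 V.
Then ΔG = −nFE = −2 × 96500 × +0.3557 J/mol = −68.7 kJ/mol.

−68.7 kJ/mol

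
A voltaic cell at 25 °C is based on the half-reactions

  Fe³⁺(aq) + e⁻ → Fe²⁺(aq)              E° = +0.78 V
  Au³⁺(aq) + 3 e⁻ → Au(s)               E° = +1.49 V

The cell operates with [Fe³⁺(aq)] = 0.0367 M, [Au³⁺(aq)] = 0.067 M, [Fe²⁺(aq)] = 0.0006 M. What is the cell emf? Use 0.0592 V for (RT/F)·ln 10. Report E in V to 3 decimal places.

Au³⁺/Au is reduced (cathode, E° = +1.49 V) and Fe³⁺/Fe²⁺ is oxidized (anode).
E°cell = +1.49 − (+0.78) = +0.71 V, with n = 3 electrons transferred.
For the overall reaction Au³⁺(aq) + 3 Fe²⁺(aq) → Au(s) + 3 Fe³⁺(aq), Q = [Fe³⁺(aq)]^3 / ([Au³⁺(aq)]·[Fe²⁺(aq)]^3) = 3.42×10^6, giving log Q = 6.533.
E = E° − (0.0592/n)·log Q = +0.71 − (0.0592/3)(6.533) = +0.581 V.

+0.581 V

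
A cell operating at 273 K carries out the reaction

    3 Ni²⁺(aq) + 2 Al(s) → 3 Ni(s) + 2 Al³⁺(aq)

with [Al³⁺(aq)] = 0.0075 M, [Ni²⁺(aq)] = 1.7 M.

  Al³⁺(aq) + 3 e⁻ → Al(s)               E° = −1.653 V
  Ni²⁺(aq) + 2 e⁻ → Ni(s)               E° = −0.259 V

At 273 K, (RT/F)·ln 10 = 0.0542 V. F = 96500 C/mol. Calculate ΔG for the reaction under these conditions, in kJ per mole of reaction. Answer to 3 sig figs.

The standard cell potential is −0.259 − (−1.653) = +1.394 V, with n = 6 electrons in the balanced equation.
The reaction quotient is [Al³⁺(aq)]^2 / [Ni²⁺(aq)]^3 = 1.14×10^−5; by Nernst, E = +1.394 − (0.0542/6)(−4.941) = +1.4386 V.
ΔG = −nFE = −(6)(96500)(+1.4386) J/mol = −833 kJ/mol.

−833 kJ/mol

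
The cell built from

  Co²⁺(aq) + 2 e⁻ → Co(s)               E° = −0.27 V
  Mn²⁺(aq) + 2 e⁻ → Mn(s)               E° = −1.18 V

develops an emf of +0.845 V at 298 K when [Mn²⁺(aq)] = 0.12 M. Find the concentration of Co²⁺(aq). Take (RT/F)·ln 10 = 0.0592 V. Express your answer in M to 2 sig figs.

0.00076 M

With Co²⁺/Co at the cathode and Mn²⁺/Mn at the anode, E°cell = −0.27 − (−1.18) = +0.91 V (n = 2).
Rearranging E = E° − (0.0592/n)·log Q gives log Q = 2(+0.91 − (+0.845))/0.0592 = 2.196.
Balancing electrons gives Co²⁺(aq) + Mn(s) → Co(s) + Mn²⁺(aq); thus Q = [Mn²⁺(aq)] / [Co²⁺(aq)].
Solving for the unknown gives log [Co²⁺(aq)] = −3.117, so [Co²⁺(aq)] ≈ 0.00076 M.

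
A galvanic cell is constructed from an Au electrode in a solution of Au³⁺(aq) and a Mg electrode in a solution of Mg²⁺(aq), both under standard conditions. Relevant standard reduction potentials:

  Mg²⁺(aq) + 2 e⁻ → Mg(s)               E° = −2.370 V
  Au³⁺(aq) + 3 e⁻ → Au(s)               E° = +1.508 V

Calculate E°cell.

Of the two couples in this cell, the one with the more positive reduction potential is reduced at the cathode: here that is Au³⁺/Au (+1.508 V); Mg²⁺/Mg (−2.370 V) is the anode.
E°cell = E°(cathode) − E°(anode) = +1.508 − (−2.370) = +3.878 V.

+3.878 V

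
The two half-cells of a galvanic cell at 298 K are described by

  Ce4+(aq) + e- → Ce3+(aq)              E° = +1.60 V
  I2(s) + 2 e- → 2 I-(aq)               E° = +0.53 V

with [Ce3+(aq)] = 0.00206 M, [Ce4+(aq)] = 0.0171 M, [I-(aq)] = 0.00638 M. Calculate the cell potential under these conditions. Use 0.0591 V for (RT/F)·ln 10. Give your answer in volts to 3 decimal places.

Ce⁴⁺/Ce³⁺ is reduced (cathode, E° = +1.60 V) and I₂/I⁻ is oxidized (anode).
The standard potential is +1.60 − (+0.53) = +1.07 V and the balanced reaction transfers n = 2 electrons.
Balancing gives 2 Ce4+(aq) + 2 I-(aq) → 2 Ce3+(aq) + I2(s); hence Q = [Ce3+(aq)]^2 / ([Ce4+(aq)]^2·[I-(aq)]^2) = 357 (log Q = 2.552).
Applying E = E° − (RT ln10/nF)·log Q gives +1.07 − (0.0591/2)(2.552) = +0.995 V.

+0.995 V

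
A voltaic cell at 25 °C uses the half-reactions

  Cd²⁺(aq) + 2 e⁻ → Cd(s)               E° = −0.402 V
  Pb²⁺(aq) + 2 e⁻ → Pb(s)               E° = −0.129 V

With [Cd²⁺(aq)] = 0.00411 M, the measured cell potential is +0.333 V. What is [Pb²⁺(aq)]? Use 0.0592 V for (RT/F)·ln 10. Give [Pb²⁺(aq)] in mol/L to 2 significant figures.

0.44 M

Pb²⁺/Pb is the cathode (higher E°); E°cell = −0.129 − (−0.402) = +0.273 V with n = 2.
Rearranging E = E° − (0.0592/n)·log Q gives log Q = 2(+0.273 − (+0.333))/0.0592 = −2.027.
The balanced reaction is Pb²⁺(aq) + Cd(s) → Pb(s) + Cd²⁺(aq), so Q = [Cd²⁺(aq)] / [Pb²⁺(aq)].
Solving for the unknown gives log [Pb²⁺(aq)] = −0.359, so [Pb²⁺(aq)] ≈ 0.44 M.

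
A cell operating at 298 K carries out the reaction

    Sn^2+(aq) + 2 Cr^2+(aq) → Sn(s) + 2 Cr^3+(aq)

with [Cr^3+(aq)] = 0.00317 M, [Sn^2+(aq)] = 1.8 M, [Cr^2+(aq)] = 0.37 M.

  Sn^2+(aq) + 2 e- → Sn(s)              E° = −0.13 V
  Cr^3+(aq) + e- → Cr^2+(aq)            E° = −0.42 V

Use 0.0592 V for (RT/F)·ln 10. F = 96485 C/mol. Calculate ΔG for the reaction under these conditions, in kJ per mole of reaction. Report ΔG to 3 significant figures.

−81.0 kJ/mol

E°cell = −0.13 − (−0.42) = +0.29 V; the balanced reaction transfers n = 2 electrons.
The reaction quotient is [Cr^3+(aq)]^2 / ([Sn^2+(aq)]·[Cr^2+(aq)]^2) = 4.08×10^−5; by Nernst, E = +0.29 − (0.0592/2)(−4.390) = +0.4199 V.
ΔG = −nFE = −(2)(96485)(+0.4199) J/mol = −81.0 kJ/mol.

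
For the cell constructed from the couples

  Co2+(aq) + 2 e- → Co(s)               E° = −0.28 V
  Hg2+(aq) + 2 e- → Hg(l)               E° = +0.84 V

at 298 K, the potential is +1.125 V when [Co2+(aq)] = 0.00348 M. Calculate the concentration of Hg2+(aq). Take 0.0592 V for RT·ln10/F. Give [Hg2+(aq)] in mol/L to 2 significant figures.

Hg²⁺/Hg is the cathode (higher E°); E°cell = +0.84 − (−0.28) = +1.12 V with n = 2.
From the Nernst equation, log Q = n(E° − E)/0.0592 = 2·(+1.12 − (+1.125))/0.0592 = −0.169.
The balanced reaction is Hg2+(aq) + Co(s) → Hg(l) + Co2+(aq), so Q = [Co2+(aq)] / [Hg2+(aq)].
Substituting the known concentrations and solving, log [Hg2+(aq)] = −2.289 and [Hg2+(aq)] = 0.0051 M.

0.0051 M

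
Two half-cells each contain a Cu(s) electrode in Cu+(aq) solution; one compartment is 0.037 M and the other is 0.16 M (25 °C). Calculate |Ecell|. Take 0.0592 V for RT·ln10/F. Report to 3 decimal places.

0.038 V

For a concentration cell E°cell = 0, since both electrodes use the same couple.
The compartment with the higher Cu+(aq) concentration (0.16 M) acts as the cathode; ions are reduced there and produced at the dilute (0.037 M) anode.
With n = 1, Ecell = −(0.0592/1)·log([dilute]/[conc]) = −(0.0592/1)·log(0.037/0.16) = +0.038 V.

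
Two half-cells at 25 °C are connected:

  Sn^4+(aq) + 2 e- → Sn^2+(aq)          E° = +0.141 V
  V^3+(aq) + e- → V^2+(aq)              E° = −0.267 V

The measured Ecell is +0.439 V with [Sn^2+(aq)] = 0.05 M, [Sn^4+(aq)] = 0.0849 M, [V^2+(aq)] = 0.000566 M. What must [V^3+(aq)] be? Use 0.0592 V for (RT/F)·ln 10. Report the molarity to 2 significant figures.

0.00022 M

With Sn⁴⁺/Sn²⁺ at the cathode and V³⁺/V²⁺ at the anode, E°cell = +0.141 − (−0.267) = +0.408 V (n = 2).
From the Nernst equation, log Q = n(E° − E)/0.0592 = 2·(+0.408 − (+0.439))/0.0592 = −1.047.
For Sn^4+(aq) + 2 V^2+(aq) → Sn^2+(aq) + 2 V^3+(aq), the reaction quotient is Q = ([Sn^2+(aq)]·[V^3+(aq)]^2) / ([Sn^4+(aq)]·[V^2+(aq)]^2).
Substituting the known concentrations and solving, log [V^3+(aq)] = −3.656 and [V^3+(aq)] = 0.00022 M.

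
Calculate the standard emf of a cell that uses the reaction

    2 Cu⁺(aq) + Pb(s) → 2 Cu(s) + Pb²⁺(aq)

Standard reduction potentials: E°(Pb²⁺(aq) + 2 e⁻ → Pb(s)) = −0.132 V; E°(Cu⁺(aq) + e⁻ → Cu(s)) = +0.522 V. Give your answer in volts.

+0.654 V

In the reaction as written, Cu⁺(aq) is reduced (cathode) and Pb²⁺(aq) is produced by oxidation at the anode.
E°cell = E°(cathode) − E°(anode) = +0.522 − (−0.132) = +0.654 V.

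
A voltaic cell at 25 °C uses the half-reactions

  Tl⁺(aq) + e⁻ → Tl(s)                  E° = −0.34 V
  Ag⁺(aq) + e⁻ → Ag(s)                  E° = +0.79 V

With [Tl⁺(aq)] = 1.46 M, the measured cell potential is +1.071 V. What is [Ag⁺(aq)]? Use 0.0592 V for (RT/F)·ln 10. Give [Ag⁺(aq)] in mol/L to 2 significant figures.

0.15 M

The Ag⁺/Ag couple has the larger reduction potential, so it is the cathode: E°cell = +0.79 − (−0.34) = +1.13 V and n = 1.
Rearranging E = E° − (0.0592/n)·log Q gives log Q = 1(+1.13 − (+1.071))/0.0592 = 0.997.
Balancing electrons gives Ag⁺(aq) + Tl(s) → Ag(s) + Tl⁺(aq); thus Q = [Tl⁺(aq)] / [Ag⁺(aq)].
Isolating [Ag⁺(aq)] in Q = 10^{0.997} yields log [Ag⁺(aq)] = −0.833, i.e. 0.15 M.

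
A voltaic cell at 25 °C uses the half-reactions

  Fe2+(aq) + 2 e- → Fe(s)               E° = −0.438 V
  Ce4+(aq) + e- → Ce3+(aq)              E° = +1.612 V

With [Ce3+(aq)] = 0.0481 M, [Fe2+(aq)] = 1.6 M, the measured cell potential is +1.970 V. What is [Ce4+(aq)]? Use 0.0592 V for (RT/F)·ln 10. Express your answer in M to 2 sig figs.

Ce⁴⁺/Ce³⁺ is the cathode (higher E°); E°cell = +1.612 − (−0.438) = +2.050 V with n = 2.
Rearranging E = E° − (0.0592/n)·log Q gives log Q = 2(+2.050 − (+1.970))/0.0592 = 2.703.
Balancing electrons gives 2 Ce4+(aq) + Fe(s) → 2 Ce3+(aq) + Fe2+(aq); thus Q = ([Ce3+(aq)]^2·[Fe2+(aq)]) / [Ce4+(aq)]^2.
Solving for the unknown gives log [Ce4+(aq)] = −2.567, so [Ce4+(aq)] ≈ 0.0027 M.

0.0027 M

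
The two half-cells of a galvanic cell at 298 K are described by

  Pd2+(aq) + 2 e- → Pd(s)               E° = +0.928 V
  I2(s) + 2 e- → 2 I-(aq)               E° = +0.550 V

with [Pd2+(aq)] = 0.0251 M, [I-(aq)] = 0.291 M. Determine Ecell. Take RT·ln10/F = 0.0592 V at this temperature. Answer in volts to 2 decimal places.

The Pd²⁺/Pd couple has the more positive E°, so it is the cathode; I₂/I⁻ is the anode.
E°cell = E°cat − E°an = +0.928 − (+0.550) = +0.378 V; n = 2.
Balancing gives Pd2+(aq) + 2 I-(aq) → Pd(s) + I2(s); hence Q = 1 / ([Pd2+(aq)]·[I-(aq)]^2) = 470 (log Q = 2.673).
Applying E = E° − (RT ln10/nF)·log Q gives +0.378 − (0.0592/2)(2.673) = +0.30 V.

+0.30 V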